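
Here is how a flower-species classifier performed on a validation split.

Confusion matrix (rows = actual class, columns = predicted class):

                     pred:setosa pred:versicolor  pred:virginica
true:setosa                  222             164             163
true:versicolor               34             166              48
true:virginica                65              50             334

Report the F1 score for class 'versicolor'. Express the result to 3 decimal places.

0.529

One-vs-rest for 'versicolor': TP = diagonal; FP = other classes predicted 'versicolor'; FN = 'versicolor' predicted as other.
F1 score = 2·TP/(2·TP+FP+FN).
versicolor: TP=166, FP=164+50=214, FN=34+48=82 → 332/628 = 0.5287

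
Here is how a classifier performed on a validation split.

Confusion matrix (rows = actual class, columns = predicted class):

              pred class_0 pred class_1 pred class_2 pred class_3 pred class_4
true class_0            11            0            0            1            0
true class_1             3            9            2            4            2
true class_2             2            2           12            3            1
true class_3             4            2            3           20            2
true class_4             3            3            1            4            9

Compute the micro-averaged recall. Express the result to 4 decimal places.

0.5922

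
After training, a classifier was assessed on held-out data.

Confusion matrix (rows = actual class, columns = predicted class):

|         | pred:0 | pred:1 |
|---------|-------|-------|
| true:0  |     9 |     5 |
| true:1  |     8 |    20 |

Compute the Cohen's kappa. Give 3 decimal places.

0.339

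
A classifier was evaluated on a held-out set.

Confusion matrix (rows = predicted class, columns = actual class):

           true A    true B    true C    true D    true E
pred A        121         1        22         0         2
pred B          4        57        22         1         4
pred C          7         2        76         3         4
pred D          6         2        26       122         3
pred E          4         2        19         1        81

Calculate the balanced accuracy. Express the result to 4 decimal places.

Balanced accuracy = mean of per-class recall.
  A: recall = 121/142 = 0.85211
  B: recall = 57/64 = 0.89063
  C: recall = 76/165 = 0.46061
  D: recall = 122/127 = 0.96063
  E: recall = 81/94 = 0.86170
Mean = (0.85211 + 0.89063 + 0.46061 + 0.96063 + 0.86170) / 5 = 0.8051

0.8051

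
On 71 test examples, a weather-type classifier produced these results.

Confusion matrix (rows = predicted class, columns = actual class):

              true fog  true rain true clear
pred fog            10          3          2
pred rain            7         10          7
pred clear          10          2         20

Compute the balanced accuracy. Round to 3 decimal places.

0.576

Balanced accuracy = mean of per-class recall.
  fog: recall = 10/27 = 0.3704
  rain: recall = 10/15 = 0.6667
  clear: recall = 20/29 = 0.6897
Mean = (0.3704 + 0.6667 + 0.6897) / 3 = 0.576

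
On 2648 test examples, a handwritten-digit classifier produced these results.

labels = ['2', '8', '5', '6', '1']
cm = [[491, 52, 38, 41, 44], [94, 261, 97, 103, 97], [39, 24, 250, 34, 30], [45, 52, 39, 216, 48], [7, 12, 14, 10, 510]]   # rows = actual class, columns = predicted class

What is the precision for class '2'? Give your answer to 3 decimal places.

One-vs-rest for '2': TP = diagonal; FP = other classes predicted '2'; FN = '2' predicted as other.
precision = TP/(TP+FP).
2: TP=491, FP=94+39+45+7=185 → 491/676 = 0.7263

0.726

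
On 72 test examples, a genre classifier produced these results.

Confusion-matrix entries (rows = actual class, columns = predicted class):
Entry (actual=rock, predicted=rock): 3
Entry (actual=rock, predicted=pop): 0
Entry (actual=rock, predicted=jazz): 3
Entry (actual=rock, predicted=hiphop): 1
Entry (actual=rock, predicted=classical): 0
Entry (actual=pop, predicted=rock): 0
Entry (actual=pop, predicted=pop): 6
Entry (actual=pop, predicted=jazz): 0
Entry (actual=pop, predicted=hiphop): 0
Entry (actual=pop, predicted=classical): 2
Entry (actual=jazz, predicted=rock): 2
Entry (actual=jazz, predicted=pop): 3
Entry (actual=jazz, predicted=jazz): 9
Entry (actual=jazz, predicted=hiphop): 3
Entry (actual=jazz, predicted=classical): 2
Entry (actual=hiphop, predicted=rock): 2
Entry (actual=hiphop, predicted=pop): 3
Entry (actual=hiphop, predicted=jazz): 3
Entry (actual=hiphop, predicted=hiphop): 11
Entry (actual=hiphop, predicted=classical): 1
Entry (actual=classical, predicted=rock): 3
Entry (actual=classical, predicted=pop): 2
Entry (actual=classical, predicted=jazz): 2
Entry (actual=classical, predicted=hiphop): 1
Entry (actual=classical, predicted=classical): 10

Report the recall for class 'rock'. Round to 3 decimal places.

Take TP from the diagonal, FP from the rest of the 'rock' prediction marginal, FN from the rest of the 'rock' actual marginal.
recall = TP/(TP+FN).
rock: TP=3, FN=0+3+1+0=4 → 3/7 = 0.4286

0.429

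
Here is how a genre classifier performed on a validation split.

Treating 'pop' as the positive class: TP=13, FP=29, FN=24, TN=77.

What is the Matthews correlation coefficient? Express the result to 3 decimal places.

0.075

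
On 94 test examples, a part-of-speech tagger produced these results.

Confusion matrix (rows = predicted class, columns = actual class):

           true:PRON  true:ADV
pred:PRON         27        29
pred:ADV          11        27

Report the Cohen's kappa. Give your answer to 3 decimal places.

0.179

Observed agreement pₒ = trace/N = 54/94 = 0.5745
Expected agreement pₑ = Σ (rowᵢ·colᵢ)/N² = (38·56 + 56·38)/94² = 0.4817
κ = (pₒ − pₑ)/(1 − pₑ) = (0.5745 − 0.4817)/(1 − 0.4817) = 0.179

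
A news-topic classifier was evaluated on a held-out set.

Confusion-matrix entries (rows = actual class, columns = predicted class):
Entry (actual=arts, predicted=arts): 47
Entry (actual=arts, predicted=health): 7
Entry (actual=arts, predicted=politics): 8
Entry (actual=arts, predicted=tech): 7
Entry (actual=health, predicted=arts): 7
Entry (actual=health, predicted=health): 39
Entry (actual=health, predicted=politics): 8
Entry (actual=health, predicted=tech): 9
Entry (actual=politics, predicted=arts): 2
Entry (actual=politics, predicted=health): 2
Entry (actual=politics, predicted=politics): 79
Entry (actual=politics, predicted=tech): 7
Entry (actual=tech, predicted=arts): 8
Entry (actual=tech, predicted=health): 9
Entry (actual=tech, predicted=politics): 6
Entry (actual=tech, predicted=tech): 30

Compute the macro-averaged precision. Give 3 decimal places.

Per-class precision (TP/(TP+FP)):
  arts: TP=47, FP=7+2+8=17 → 47/64 = 0.7344
  health: TP=39, FP=7+2+9=18 → 39/57 = 0.6842
  politics: TP=79, FP=8+8+6=22 → 79/101 = 0.7822
  tech: TP=30, FP=7+9+7=23 → 30/53 = 0.5660
Macro-precision = mean = (0.7344 + 0.6842 + 0.7822 + 0.5660) / 4 = 0.692

0.692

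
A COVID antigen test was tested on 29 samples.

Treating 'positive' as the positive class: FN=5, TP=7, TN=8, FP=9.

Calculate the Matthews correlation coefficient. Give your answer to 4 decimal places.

MCC = (TP·TN − FP·FN) / √((TP+FP)(TP+FN)(TN+FP)(TN+FN))
Numerator = 7·8 − 9·5 = 11
Denominator = √(16·12·17·13) = √42432 = 205.9903
MCC = 11 / 205.9903 = 0.0534

0.0534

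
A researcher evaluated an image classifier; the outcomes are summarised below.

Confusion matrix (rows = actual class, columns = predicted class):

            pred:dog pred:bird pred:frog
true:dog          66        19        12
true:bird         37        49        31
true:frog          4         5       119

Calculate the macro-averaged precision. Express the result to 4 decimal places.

0.6742

Per-class precision (TP/(TP+FP)):
  dog: TP=66, FP=37+4=41 → 66/107 = 0.61682
  bird: TP=49, FP=19+5=24 → 49/73 = 0.67123
  frog: TP=119, FP=12+31=43 → 119/162 = 0.73457
Macro-precision = mean = (0.61682 + 0.67123 + 0.73457) / 3 = 0.6742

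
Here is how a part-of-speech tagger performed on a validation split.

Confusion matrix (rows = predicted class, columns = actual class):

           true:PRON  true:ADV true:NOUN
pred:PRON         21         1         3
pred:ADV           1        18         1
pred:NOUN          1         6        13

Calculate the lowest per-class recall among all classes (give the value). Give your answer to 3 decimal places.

Per-class recall (TP/(TP+FN)):
  PRON: TP=21, FN=1+1=2 → 21/23 = 0.9130
  ADV: TP=18, FN=1+6=7 → 18/25 = 0.7200
  NOUN: TP=13, FN=3+1=4 → 13/17 = 0.7647
Lowest is class 'ADV' with recall = 0.720.

0.720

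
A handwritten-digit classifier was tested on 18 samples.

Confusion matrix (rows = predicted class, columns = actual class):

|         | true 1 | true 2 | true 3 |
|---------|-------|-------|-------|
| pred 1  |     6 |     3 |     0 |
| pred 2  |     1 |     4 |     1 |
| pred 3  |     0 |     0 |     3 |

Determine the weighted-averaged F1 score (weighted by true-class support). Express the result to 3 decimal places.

0.721

Per-class F1 score (2·TP/(2·TP+FP+FN)):
  1: TP=6, FP=3+0=3, FN=1+0=1 → 12/16 = 0.7500
  2: TP=4, FP=1+1=2, FN=3+0=3 → 8/13 = 0.6154
  3: TP=3, FP=0+0=0, FN=0+1=1 → 6/7 = 0.8571
Weighted-F1 score = Σ (supportᵢ/N)·F1 scoreᵢ with N=18: (7/18)·0.7500 + (7/18)·0.6154 + (4/18)·0.8571 = 0.721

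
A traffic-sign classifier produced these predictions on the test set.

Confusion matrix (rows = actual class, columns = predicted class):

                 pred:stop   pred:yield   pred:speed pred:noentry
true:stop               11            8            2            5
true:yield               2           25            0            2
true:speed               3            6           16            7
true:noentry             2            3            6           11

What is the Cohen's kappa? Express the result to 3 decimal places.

Observed agreement pₒ = trace/N = 63/109 = 0.5780
Expected agreement pₑ = Σ (rowᵢ·colᵢ)/N² = (26·18 + 29·42 + 32·24 + 22·25)/109² = 0.2528
κ = (pₒ − pₑ)/(1 − pₑ) = (0.5780 − 0.2528)/(1 − 0.2528) = 0.435

0.435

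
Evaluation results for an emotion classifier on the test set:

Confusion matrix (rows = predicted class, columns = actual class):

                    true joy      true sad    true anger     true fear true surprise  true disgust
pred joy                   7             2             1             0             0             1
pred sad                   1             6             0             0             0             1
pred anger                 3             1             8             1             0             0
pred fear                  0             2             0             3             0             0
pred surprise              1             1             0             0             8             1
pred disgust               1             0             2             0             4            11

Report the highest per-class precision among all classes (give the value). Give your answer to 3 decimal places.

Per-class precision (TP/(TP+FP)):
  joy: TP=7, FP=2+1+0+0+1=4 → 7/11 = 0.6364
  sad: TP=6, FP=1+0+0+0+1=2 → 6/8 = 0.7500
  anger: TP=8, FP=3+1+1+0+0=5 → 8/13 = 0.6154
  fear: TP=3, FP=0+2+0+0+0=2 → 3/5 = 0.6000
  surprise: TP=8, FP=1+1+0+0+1=3 → 8/11 = 0.7273
  disgust: TP=11, FP=1+0+2+0+4=7 → 11/18 = 0.6111
Highest is class 'sad' with precision = 0.750.

0.750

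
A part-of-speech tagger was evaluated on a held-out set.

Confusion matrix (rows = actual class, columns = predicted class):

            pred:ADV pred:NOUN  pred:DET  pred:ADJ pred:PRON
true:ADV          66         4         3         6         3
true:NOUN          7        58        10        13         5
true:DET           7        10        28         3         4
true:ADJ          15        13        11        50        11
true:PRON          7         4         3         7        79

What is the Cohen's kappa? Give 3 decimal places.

0.569

Observed agreement pₒ = trace/N = 281/427 = 0.6581
Expected agreement pₑ = Σ (rowᵢ·colᵢ)/N² = (82·102 + 93·89 + 52·55 + 100·79 + 100·102)/427² = 0.2062
κ = (pₒ − pₑ)/(1 − pₑ) = (0.6581 − 0.2062)/(1 − 0.2062) = 0.569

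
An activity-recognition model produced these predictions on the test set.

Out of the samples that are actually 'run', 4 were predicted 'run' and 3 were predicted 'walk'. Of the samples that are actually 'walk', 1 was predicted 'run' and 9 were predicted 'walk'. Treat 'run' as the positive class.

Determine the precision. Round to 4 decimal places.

0.8000

Precision = TP/(TP+FP) = 4/(4+1) = 4/5 = 0.8000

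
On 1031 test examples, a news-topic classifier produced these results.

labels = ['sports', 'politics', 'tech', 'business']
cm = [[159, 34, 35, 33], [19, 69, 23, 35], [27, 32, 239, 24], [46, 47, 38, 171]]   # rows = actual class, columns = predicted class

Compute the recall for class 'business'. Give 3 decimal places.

0.566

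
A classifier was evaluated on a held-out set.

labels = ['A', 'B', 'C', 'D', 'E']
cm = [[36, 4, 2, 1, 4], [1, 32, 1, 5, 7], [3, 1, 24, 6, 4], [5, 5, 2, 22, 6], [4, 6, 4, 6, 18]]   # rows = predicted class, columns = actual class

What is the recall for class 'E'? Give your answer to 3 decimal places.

0.462

recall = TP/(TP+FN).
E: TP=18, FN=4+7+4+6=21 → 18/39 = 0.4615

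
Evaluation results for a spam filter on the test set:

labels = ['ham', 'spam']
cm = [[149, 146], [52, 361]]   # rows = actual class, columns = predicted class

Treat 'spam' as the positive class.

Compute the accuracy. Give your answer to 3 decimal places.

0.720

Accuracy = (TP+TN)/N = (361+149)/708 = 0.720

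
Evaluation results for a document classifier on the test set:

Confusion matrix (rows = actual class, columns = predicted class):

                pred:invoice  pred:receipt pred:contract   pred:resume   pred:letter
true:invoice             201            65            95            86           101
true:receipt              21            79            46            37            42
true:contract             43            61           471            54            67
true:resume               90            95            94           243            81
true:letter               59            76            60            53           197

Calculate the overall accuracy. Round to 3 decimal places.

0.473

Accuracy = trace / total = (201+79+471+243+197=1191) / 2517 = 1191/2517 = 0.473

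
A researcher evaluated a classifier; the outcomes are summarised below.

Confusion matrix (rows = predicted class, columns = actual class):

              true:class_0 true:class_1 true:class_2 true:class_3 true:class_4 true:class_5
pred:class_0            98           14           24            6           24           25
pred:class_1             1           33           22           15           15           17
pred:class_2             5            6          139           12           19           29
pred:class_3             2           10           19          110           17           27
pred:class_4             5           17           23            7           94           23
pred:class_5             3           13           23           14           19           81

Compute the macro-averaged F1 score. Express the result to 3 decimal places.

Per-class F1 score (2·TP/(2·TP+FP+FN)):
  class_0: TP=98, FP=14+24+6+24+25=93, FN=1+5+2+5+3=16 → 196/305 = 0.6426
  class_1: TP=33, FP=1+22+15+15+17=70, FN=14+6+10+17+13=60 → 66/196 = 0.3367
  class_2: TP=139, FP=5+6+12+19+29=71, FN=24+22+19+23+23=111 → 278/460 = 0.6043
  class_3: TP=110, FP=2+10+19+17+27=75, FN=6+15+12+7+14=54 → 220/349 = 0.6304
  class_4: TP=94, FP=5+17+23+7+23=75, FN=24+15+19+17+19=94 → 188/357 = 0.5266
  class_5: TP=81, FP=3+13+23+14+19=72, FN=25+17+29+27+23=121 → 162/355 = 0.4563
Macro-F1 score = mean = (0.6426 + 0.3367 + 0.6043 + 0.6304 + 0.5266 + 0.4563) / 6 = 0.533

0.533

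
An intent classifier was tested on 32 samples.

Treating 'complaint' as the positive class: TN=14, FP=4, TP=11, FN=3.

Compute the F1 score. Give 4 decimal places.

Precision = TP/(TP+FP) = 11/15 = 0.7333
Recall = TP/(TP+FN) = 11/14 = 0.7857
F1 = 2·TP/(2·TP+FP+FN) = 22/29 = 0.7586

0.7586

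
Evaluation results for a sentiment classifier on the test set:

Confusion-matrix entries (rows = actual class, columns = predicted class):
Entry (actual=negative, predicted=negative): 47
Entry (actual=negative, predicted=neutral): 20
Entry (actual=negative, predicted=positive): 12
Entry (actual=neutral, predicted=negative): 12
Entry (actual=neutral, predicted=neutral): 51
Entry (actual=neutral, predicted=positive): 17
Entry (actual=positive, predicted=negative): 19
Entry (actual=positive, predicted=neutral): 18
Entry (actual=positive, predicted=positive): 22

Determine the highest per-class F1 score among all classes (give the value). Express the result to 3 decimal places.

0.604

Per-class F1 score (2·TP/(2·TP+FP+FN)):
  negative: TP=47, FP=12+19=31, FN=20+12=32 → 94/157 = 0.5987
  neutral: TP=51, FP=20+18=38, FN=12+17=29 → 102/169 = 0.6036
  positive: TP=22, FP=12+17=29, FN=19+18=37 → 44/110 = 0.4000
Highest is class 'neutral' with F1 score = 0.604.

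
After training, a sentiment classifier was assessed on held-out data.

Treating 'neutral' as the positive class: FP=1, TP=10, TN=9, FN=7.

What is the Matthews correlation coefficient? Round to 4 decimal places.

MCC = (TP·TN − FP·FN) / √((TP+FP)(TP+FN)(TN+FP)(TN+FN))
Numerator = 10·9 − 1·7 = 83
Denominator = √(11·17·10·16) = √29920 = 172.9740
MCC = 83 / 172.9740 = 0.4798

0.4798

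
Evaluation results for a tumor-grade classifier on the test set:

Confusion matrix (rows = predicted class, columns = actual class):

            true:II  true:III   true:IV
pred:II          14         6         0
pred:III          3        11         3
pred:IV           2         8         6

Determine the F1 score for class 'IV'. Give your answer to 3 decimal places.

Take TP from the diagonal, FP from the rest of the 'IV' prediction marginal, FN from the rest of the 'IV' actual marginal.
F1 score = 2·TP/(2·TP+FP+FN).
IV: TP=6, FP=2+8=10, FN=0+3=3 → 12/25 = 0.4800

0.480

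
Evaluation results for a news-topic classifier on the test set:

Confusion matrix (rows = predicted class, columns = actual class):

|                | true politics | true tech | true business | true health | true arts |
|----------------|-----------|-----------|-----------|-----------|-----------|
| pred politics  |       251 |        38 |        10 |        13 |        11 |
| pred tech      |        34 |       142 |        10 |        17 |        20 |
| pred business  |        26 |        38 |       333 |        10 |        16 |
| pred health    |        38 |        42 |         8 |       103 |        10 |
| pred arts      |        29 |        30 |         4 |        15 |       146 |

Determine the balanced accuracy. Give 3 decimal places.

0.687

Balanced accuracy = mean of per-class recall.
  politics: recall = 251/378 = 0.6640
  tech: recall = 142/290 = 0.4897
  business: recall = 333/365 = 0.9123
  health: recall = 103/158 = 0.6519
  arts: recall = 146/203 = 0.7192
Mean = (0.6640 + 0.4897 + 0.9123 + 0.6519 + 0.7192) / 5 = 0.687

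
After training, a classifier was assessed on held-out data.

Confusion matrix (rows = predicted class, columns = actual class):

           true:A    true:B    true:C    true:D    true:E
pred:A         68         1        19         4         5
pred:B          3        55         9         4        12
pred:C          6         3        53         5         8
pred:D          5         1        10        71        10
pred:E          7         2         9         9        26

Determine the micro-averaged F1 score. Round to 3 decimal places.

Micro-averaging pools counts across classes: ΣTP=273, ΣFP=132, ΣFN=132.
Micro-F1 score = 2·TP/(2·TP+FP+FN) on pooled counts = 0.674 (equals overall accuracy in single-label multiclass).

0.674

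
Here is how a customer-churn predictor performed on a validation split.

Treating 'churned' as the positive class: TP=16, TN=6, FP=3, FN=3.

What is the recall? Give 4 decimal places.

0.8421

Recall = TP/(TP+FN) = 16/(16+3) = 16/19 = 0.8421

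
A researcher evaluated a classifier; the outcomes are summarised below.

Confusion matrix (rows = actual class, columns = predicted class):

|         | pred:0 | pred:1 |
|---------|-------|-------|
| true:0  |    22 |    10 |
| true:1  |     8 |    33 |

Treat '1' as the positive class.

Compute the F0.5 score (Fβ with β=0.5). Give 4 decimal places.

Fβ = (1+β²)·TP / ((1+β²)·TP + β²·FN + FP), with β²=1/4
= 1.25·33 / (1.25·33 + 0.25·8 + 10) = 0.7746

0.7746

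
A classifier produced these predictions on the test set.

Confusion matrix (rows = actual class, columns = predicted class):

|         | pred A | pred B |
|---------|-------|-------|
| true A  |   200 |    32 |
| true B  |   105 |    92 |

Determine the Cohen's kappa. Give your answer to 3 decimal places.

Observed agreement pₒ = trace/N = 292/429 = 0.6807
Expected agreement pₑ = Σ (rowᵢ·colᵢ)/N² = (232·305 + 197·124)/429² = 0.5172
κ = (pₒ − pₑ)/(1 − pₑ) = (0.6807 − 0.5172)/(1 − 0.5172) = 0.339

0.339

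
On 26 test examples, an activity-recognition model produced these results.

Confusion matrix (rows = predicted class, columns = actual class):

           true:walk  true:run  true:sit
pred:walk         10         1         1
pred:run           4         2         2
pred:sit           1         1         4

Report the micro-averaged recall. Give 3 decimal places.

Micro-averaging pools counts across classes: ΣTP=16, ΣFP=10, ΣFN=10.
Micro-recall = TP/(TP+FN) on pooled counts = 0.615 (equals overall accuracy in single-label multiclass).

0.615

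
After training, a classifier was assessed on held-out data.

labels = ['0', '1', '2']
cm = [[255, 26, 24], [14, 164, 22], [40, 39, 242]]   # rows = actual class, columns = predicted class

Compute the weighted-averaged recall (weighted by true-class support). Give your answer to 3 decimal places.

0.800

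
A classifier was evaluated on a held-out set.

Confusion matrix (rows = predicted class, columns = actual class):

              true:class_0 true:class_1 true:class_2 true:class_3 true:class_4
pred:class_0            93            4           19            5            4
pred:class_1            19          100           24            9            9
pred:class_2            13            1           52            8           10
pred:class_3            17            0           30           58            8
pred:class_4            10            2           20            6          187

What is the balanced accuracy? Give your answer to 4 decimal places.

Balanced accuracy = mean of per-class recall.
  class_0: recall = 93/152 = 0.61184
  class_1: recall = 100/107 = 0.93458
  class_2: recall = 52/145 = 0.35862
  class_3: recall = 58/86 = 0.67442
  class_4: recall = 187/218 = 0.85780
Mean = (0.61184 + 0.93458 + 0.35862 + 0.67442 + 0.85780) / 5 = 0.6875

0.6875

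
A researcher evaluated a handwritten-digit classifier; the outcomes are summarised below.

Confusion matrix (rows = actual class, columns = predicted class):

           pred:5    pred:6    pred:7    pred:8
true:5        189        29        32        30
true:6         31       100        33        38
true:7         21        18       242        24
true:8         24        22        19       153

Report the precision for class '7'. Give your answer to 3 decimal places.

One-vs-rest for '7': TP = diagonal; FP = other classes predicted '7'; FN = '7' predicted as other.
precision = TP/(TP+FP).
7: TP=242, FP=32+33+19=84 → 242/326 = 0.7423

0.742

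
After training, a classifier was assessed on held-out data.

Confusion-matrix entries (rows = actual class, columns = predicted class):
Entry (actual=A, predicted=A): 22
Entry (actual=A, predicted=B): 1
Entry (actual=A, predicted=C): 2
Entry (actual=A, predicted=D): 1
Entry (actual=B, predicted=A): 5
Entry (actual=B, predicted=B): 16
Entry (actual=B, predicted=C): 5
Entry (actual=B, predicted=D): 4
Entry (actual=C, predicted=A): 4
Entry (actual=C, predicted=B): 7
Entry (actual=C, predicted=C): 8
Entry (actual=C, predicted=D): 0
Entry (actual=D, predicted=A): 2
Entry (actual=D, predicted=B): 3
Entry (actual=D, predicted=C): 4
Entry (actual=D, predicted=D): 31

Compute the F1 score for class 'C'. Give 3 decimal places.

0.421

Treat 'C' as positive and all other classes as negative.
F1 score = 2·TP/(2·TP+FP+FN).
C: TP=8, FP=2+5+4=11, FN=4+7+0=11 → 16/38 = 0.4211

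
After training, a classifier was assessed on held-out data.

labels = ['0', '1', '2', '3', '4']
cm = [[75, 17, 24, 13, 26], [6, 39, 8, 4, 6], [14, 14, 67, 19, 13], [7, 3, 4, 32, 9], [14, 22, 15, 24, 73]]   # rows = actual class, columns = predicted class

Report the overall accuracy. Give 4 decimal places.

0.5219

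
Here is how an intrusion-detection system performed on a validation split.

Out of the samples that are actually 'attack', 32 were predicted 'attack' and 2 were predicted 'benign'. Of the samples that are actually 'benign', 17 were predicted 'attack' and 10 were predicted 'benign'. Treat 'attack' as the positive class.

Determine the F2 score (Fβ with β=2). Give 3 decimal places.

0.865

Fβ = (1+β²)·TP / ((1+β²)·TP + β²·FN + FP), with β²=4
= 5·32 / (5·32 + 4·2 + 17) = 0.865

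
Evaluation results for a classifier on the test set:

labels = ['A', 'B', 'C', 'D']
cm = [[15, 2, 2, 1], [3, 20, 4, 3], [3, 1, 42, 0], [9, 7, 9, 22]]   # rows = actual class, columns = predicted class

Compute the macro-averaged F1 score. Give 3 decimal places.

Per-class F1 score (2·TP/(2·TP+FP+FN)):
  A: TP=15, FP=3+3+9=15, FN=2+2+1=5 → 30/50 = 0.6000
  B: TP=20, FP=2+1+7=10, FN=3+4+3=10 → 40/60 = 0.6667
  C: TP=42, FP=2+4+9=15, FN=3+1+0=4 → 84/103 = 0.8155
  D: TP=22, FP=1+3+0=4, FN=9+7+9=25 → 44/73 = 0.6027
Macro-F1 score = mean = (0.6000 + 0.6667 + 0.8155 + 0.6027) / 4 = 0.671

0.671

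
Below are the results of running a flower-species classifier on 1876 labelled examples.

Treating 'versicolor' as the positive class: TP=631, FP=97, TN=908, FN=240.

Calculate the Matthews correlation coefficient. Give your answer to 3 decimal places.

0.643

MCC = (TP·TN − FP·FN) / √((TP+FP)(TP+FN)(TN+FP)(TN+FN))
Numerator = 631·908 − 97·240 = 549668
Denominator = √(728·871·1005·1148) = √731572689120 = 855320.2261
MCC = 549668 / 855320.2261 = 0.643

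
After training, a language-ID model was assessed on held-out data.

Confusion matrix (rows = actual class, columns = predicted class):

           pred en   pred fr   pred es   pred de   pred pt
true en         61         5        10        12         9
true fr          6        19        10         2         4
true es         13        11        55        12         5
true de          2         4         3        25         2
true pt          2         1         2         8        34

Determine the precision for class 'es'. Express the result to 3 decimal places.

0.688

Take TP from the diagonal, FP from the rest of the 'es' prediction marginal, FN from the rest of the 'es' actual marginal.
precision = TP/(TP+FP).
es: TP=55, FP=10+10+3+2=25 → 55/80 = 0.6875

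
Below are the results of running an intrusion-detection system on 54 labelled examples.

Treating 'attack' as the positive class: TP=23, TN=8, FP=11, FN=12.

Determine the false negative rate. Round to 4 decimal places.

0.3429

FNR = FN/(FN+TP) = 12/(12+23) = 0.3429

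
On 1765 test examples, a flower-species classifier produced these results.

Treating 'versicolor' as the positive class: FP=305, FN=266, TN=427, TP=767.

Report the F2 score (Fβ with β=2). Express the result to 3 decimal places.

Fβ = (1+β²)·TP / ((1+β²)·TP + β²·FN + FP), with β²=4
= 5·767 / (5·767 + 4·266 + 305) = 0.737

0.737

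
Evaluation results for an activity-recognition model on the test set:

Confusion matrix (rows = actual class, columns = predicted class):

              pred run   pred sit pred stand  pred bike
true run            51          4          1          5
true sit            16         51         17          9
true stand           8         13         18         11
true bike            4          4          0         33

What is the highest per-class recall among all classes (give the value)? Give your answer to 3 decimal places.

0.836

Per-class recall (TP/(TP+FN)):
  run: TP=51, FN=4+1+5=10 → 51/61 = 0.8361
  sit: TP=51, FN=16+17+9=42 → 51/93 = 0.5484
  stand: TP=18, FN=8+13+11=32 → 18/50 = 0.3600
  bike: TP=33, FN=4+4+0=8 → 33/41 = 0.8049
Highest is class 'run' with recall = 0.836.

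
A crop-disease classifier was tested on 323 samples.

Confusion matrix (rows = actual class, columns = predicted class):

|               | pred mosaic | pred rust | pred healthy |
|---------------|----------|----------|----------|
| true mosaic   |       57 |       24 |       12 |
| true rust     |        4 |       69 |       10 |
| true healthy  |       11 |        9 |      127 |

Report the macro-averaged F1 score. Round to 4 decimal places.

Per-class F1 score (2·TP/(2·TP+FP+FN)):
  mosaic: TP=57, FP=4+11=15, FN=24+12=36 → 114/165 = 0.69091
  rust: TP=69, FP=24+9=33, FN=4+10=14 → 138/185 = 0.74595
  healthy: TP=127, FP=12+10=22, FN=11+9=20 → 254/296 = 0.85811
Macro-F1 score = mean = (0.69091 + 0.74595 + 0.85811) / 3 = 0.7650

0.7650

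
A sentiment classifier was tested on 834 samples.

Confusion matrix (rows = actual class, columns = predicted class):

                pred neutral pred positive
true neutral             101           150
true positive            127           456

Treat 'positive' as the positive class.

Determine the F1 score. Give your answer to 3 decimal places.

0.767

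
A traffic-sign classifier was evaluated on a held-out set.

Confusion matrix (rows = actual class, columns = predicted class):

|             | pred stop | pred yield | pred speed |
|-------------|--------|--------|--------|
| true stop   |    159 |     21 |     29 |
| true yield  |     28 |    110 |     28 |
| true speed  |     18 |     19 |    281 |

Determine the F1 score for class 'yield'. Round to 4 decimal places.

Take TP from the diagonal, FP from the rest of the 'yield' prediction marginal, FN from the rest of the 'yield' actual marginal.
F1 score = 2·TP/(2·TP+FP+FN).
yield: TP=110, FP=21+19=40, FN=28+28=56 → 220/316 = 0.69620

0.6962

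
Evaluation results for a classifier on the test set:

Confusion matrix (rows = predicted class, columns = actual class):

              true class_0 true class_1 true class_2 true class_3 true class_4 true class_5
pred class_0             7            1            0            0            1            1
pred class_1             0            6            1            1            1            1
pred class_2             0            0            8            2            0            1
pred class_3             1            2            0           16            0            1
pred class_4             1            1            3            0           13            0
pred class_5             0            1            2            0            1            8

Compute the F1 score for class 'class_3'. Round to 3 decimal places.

0.821

One-vs-rest for 'class_3': TP = diagonal; FP = other classes predicted 'class_3'; FN = 'class_3' predicted as other.
F1 score = 2·TP/(2·TP+FP+FN).
class_3: TP=16, FP=1+2+0+0+1=4, FN=0+1+2+0+0=3 → 32/39 = 0.8205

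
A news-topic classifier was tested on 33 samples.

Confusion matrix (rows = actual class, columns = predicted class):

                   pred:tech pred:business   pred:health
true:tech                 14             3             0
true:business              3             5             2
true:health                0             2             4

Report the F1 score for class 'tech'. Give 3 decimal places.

Treat 'tech' as positive and all other classes as negative.
F1 score = 2·TP/(2·TP+FP+FN).
tech: TP=14, FP=3+0=3, FN=3+0=3 → 28/34 = 0.8235

0.824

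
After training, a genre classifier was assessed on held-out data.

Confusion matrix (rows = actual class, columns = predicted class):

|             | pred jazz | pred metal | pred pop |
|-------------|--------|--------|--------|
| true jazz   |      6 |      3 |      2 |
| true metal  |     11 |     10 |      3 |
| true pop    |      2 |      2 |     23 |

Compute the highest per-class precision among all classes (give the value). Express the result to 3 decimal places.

0.821

Per-class precision (TP/(TP+FP)):
  jazz: TP=6, FP=11+2=13 → 6/19 = 0.3158
  metal: TP=10, FP=3+2=5 → 10/15 = 0.6667
  pop: TP=23, FP=2+3=5 → 23/28 = 0.8214
Highest is class 'pop' with precision = 0.821.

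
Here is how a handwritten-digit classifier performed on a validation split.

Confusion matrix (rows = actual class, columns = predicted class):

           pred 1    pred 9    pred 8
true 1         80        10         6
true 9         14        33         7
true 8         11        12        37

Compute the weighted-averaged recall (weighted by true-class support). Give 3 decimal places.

Per-class recall (TP/(TP+FN)):
  1: TP=80, FN=10+6=16 → 80/96 = 0.8333
  9: TP=33, FN=14+7=21 → 33/54 = 0.6111
  8: TP=37, FN=11+12=23 → 37/60 = 0.6167
Weighted-recall = Σ (supportᵢ/N)·recallᵢ with N=210: (96/210)·0.8333 + (54/210)·0.6111 + (60/210)·0.6167 = 0.714

0.714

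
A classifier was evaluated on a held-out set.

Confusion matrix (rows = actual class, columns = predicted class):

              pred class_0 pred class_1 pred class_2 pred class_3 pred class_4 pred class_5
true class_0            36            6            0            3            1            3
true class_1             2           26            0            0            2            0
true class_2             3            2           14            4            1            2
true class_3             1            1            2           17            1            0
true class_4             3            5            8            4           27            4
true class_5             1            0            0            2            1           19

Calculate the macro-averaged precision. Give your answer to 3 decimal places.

Per-class precision (TP/(TP+FP)):
  class_0: TP=36, FP=2+3+1+3+1=10 → 36/46 = 0.7826
  class_1: TP=26, FP=6+2+1+5+0=14 → 26/40 = 0.6500
  class_2: TP=14, FP=0+0+2+8+0=10 → 14/24 = 0.5833
  class_3: TP=17, FP=3+0+4+4+2=13 → 17/30 = 0.5667
  class_4: TP=27, FP=1+2+1+1+1=6 → 27/33 = 0.8182
  class_5: TP=19, FP=3+0+2+0+4=9 → 19/28 = 0.6786
Macro-precision = mean = (0.7826 + 0.6500 + 0.5833 + 0.5667 + 0.8182 + 0.6786) / 6 = 0.680

0.680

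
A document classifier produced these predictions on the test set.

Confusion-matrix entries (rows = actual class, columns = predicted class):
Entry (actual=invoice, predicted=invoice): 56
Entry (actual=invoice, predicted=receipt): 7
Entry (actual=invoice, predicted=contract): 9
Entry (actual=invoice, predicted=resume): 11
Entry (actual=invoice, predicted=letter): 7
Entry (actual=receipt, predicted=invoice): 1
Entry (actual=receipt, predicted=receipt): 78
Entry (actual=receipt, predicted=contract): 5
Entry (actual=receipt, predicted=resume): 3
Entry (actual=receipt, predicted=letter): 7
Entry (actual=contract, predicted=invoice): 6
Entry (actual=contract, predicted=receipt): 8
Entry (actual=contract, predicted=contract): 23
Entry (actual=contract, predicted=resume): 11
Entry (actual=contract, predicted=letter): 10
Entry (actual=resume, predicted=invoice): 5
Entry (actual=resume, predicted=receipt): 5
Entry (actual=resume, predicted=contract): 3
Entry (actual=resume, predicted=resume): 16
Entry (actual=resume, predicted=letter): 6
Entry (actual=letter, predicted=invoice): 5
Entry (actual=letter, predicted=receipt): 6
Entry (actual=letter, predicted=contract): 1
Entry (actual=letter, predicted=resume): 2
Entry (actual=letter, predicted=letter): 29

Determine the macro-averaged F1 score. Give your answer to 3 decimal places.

0.584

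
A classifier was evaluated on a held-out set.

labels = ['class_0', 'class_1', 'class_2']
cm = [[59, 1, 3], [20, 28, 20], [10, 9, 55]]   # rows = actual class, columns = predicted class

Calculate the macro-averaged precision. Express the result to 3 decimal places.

Per-class precision (TP/(TP+FP)):
  class_0: TP=59, FP=20+10=30 → 59/89 = 0.6629
  class_1: TP=28, FP=1+9=10 → 28/38 = 0.7368
  class_2: TP=55, FP=3+20=23 → 55/78 = 0.7051
Macro-precision = mean = (0.6629 + 0.7368 + 0.7051) / 3 = 0.702

0.702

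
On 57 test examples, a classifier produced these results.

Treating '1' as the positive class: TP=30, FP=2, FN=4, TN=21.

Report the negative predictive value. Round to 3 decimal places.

NPV = TN/(TN+FN) = 21/(21+4) = 0.840

0.840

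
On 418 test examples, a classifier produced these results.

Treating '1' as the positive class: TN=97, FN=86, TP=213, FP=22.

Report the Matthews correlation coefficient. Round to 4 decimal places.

0.4798

MCC = (TP·TN − FP·FN) / √((TP+FP)(TP+FN)(TN+FP)(TN+FN))
Numerator = 213·97 − 22·86 = 18769
Denominator = √(235·299·119·183) = √1530160905 = 39117.2712
MCC = 18769 / 39117.2712 = 0.4798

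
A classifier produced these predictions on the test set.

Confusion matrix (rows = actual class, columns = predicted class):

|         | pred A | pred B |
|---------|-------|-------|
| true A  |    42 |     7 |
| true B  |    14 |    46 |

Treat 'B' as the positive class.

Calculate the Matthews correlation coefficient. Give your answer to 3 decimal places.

MCC = (TP·TN − FP·FN) / √((TP+FP)(TP+FN)(TN+FP)(TN+FN))
Numerator = 46·42 − 7·14 = 1834
Denominator = √(53·60·49·56) = √8725920 = 2953.9668
MCC = 1834 / 2953.9668 = 0.621

0.621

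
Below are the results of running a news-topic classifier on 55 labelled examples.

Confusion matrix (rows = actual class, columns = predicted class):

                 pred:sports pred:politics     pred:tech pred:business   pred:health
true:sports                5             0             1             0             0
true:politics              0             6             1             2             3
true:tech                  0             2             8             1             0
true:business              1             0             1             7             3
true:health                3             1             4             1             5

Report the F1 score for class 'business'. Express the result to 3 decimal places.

F1 score = 2·TP/(2·TP+FP+FN).
business: TP=7, FP=0+2+1+1=4, FN=1+0+1+3=5 → 14/23 = 0.6087

0.609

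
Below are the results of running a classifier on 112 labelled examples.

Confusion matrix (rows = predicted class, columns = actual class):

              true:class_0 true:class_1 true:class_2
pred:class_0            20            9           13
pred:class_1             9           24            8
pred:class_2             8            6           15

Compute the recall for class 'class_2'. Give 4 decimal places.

0.4167

One-vs-rest for 'class_2': TP = diagonal; FP = other classes predicted 'class_2'; FN = 'class_2' predicted as other.
recall = TP/(TP+FN).
class_2: TP=15, FN=13+8=21 → 15/36 = 0.41667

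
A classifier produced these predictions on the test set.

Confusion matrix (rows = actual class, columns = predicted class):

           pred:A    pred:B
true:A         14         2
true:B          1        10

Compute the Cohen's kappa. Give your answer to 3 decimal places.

0.773

Observed agreement pₒ = trace/N = 24/27 = 0.8889
Expected agreement pₑ = Σ (rowᵢ·colᵢ)/N² = (16·15 + 11·12)/27² = 0.5103
κ = (pₒ − pₑ)/(1 − pₑ) = (0.8889 − 0.5103)/(1 − 0.5103) = 0.773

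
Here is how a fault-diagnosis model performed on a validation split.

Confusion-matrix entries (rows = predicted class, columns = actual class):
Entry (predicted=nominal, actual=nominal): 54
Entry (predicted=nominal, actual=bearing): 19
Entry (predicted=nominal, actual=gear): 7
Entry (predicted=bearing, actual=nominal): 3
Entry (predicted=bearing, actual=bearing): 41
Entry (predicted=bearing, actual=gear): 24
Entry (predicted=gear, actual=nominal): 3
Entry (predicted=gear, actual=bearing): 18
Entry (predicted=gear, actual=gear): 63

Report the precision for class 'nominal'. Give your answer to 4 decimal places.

precision = TP/(TP+FP).
nominal: TP=54, FP=19+7=26 → 54/80 = 0.67500

0.6750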